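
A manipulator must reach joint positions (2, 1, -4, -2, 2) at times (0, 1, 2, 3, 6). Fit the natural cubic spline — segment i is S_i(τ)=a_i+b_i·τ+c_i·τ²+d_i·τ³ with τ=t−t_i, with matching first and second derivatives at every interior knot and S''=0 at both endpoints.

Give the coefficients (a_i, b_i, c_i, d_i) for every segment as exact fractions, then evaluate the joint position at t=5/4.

  seg 0: a=2 b=97/174 c=0 d=-271/174
  seg 1: a=1 b=-358/87 c=-271/58 d=659/174
  seg 2: a=-4 b=-365/174 c=194/29 d=-451/174
  seg 3: a=-2 b=305/87 c=-63/58 d=7/58
S(5/4) = -971/3712

Δ: Δ0=-1, Δ1=-5, Δ2=2, Δ3=4/3
row 1: diag=4, rhs=-24; c'=1/4, d'=-6
row 2: denom=4−1·1/4=15/4; d'=(42−1·-6)/(15/4)=64/5
row 3: denom=8−1·4/15=116/15; d'=(-4−1·64/5)/(116/15)=-63/29
back: M3=-63/29
back: M2=64/5−4/15·-63/29=388/29
back: M1=-6−1/4·388/29=-271/29
M: M0=0, M1=-271/29, M2=388/29, M3=-63/29, M4=0
seg 0: a=2, c=M0/2=0, d=(M1−M0)/(6·1)=-271/174, b=Δ0−h0·(2M0+M1)/6=97/174
seg 1: a=1, c=M1/2=-271/58, d=(M2−M1)/(6·1)=659/174, b=Δ1−h1·(2M1+M2)/6=-358/87
seg 2: a=-4, c=M2/2=194/29, d=(M3−M2)/(6·1)=-451/174, b=Δ2−h2·(2M2+M3)/6=-365/174
seg 3: a=-2, c=M3/2=-63/58, d=(M4−M3)/(6·3)=7/58, b=Δ3−h3·(2M3+M4)/6=305/87
t_q=5/4 → seg 1, τ=1/4; S=1+-358/87·τ+-271/58·τ²+659/174·τ³=-971/3712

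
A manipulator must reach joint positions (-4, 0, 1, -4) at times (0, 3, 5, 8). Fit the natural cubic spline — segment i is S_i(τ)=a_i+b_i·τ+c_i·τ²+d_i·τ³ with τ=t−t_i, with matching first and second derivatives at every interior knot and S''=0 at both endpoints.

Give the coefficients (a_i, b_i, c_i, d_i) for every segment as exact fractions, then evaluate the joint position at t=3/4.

Δ: Δ0=4/3, Δ1=1/2, Δ2=-5/3
row 1: diag=10, rhs=-5; c'=1/5, d'=-1/2
row 2: denom=10−2·1/5=48/5; d'=(-13−2·-1/2)/(48/5)=-5/4
back: M2=-5/4
back: M1=-1/2−1/5·-5/4=-1/4
M: M0=0, M1=-1/4, M2=-5/4, M3=0
seg 0: a=-4, c=M0/2=0, d=(M1−M0)/(6·3)=-1/72, b=Δ0−h0·(2M0+M1)/6=35/24
seg 1: a=0, c=M1/2=-1/8, d=(M2−M1)/(6·2)=-1/12, b=Δ1−h1·(2M1+M2)/6=13/12
seg 2: a=1, c=M2/2=-5/8, d=(M3−M2)/(6·3)=5/72, b=Δ2−h2·(2M2+M3)/6=-5/12
t_q=3/4 → seg 0, τ=3/4; S=-4+35/24·τ+0·τ²+-1/72·τ³=-1491/512

  seg 0: a=-4 b=35/24 c=0 d=-1/72
  seg 1: a=0 b=13/12 c=-1/8 d=-1/12
  seg 2: a=1 b=-5/12 c=-5/8 d=5/72
S(3/4) = -1491/512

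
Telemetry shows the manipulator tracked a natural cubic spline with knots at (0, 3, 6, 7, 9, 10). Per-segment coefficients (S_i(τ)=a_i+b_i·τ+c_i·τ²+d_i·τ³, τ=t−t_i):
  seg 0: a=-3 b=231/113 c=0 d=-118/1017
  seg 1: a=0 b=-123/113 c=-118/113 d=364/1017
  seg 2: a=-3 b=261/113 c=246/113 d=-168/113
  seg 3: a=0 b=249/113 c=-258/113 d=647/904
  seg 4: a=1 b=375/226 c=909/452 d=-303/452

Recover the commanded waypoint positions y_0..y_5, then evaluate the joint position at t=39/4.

y_0=-3 y_1=0 y_2=-3 y_3=0 y_4=1 y_5=4
S(39/4) = 89471/28928

y_0 = S_0(0) = a_0 = -3
y_1 = S_1(0) = a_1 = 0
y_2 = S_2(0) = a_2 = -3
y_3 = S_3(0) = a_3 = 0
y_4 = S_4(0) = a_4 = 1
y_5 = S_4(1) = 4
t_q=39/4 is in segment 4 (τ=3/4); S_4(τ)=89471/28928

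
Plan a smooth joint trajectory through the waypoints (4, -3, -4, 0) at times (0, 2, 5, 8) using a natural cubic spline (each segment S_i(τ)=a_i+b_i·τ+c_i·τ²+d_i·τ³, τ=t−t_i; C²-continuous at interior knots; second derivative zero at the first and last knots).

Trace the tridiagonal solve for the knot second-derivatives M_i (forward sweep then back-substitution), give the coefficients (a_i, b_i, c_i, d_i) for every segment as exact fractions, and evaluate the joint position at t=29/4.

Δ: Δ0=-7/2, Δ1=-1/3, Δ2=4/3
row 1: diag=10, rhs=19; c'=3/10, d'=19/10
row 2: denom=12−3·3/10=111/10; d'=(10−3·19/10)/(111/10)=43/111
back: M2=43/111
back: M1=19/10−3/10·43/111=66/37
M: M0=0, M1=66/37, M2=43/111, M3=0
seg 0: a=4, c=M0/2=0, d=(M1−M0)/(6·2)=11/74, b=Δ0−h0·(2M0+M1)/6=-303/74
seg 1: a=-3, c=M1/2=33/37, d=(M2−M1)/(6·3)=-155/1998, b=Δ1−h1·(2M1+M2)/6=-171/74
seg 2: a=-4, c=M2/2=43/222, d=(M3−M2)/(6·3)=-43/1998, b=Δ2−h2·(2M2+M3)/6=35/37
t_q=29/4 → seg 2, τ=9/4; S=-4+35/37·τ+43/222·τ²+-43/1998·τ³=-5381/4736

  seg 0: a=4 b=-303/74 c=0 d=11/74
  seg 1: a=-3 b=-171/74 c=33/37 d=-155/1998
  seg 2: a=-4 b=35/37 c=43/222 d=-43/1998
S(29/4) = -5381/4736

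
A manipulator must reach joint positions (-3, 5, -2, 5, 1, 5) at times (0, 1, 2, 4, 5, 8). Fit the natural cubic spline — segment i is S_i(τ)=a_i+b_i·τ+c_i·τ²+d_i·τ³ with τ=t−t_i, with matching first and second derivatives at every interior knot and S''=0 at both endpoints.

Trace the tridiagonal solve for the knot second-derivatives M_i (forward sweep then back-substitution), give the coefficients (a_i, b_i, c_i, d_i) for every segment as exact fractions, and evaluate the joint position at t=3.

Δ: Δ0=8, Δ1=-7, Δ2=7/2, Δ3=-4, Δ4=4/3
row 1: diag=4, rhs=-90; c'=1/4, d'=-45/2
row 2: denom=6−1·1/4=23/4; d'=(63−1·-45/2)/(23/4)=342/23
row 3: denom=6−2·8/23=122/23; d'=(-45−2·342/23)/(122/23)=-1719/122
row 4: denom=8−1·23/122=953/122; d'=(32−1·-1719/122)/(953/122)=5623/953
back: M4=5623/953
back: M3=-1719/122−23/122·5623/953=-14488/953
back: M2=342/23−8/23·-14488/953=19210/953
back: M1=-45/2−1/4·19210/953=-26245/953
M: M0=0, M1=-26245/953, M2=19210/953, M3=-14488/953, M4=5623/953, M5=0
seg 0: a=-3, c=M0/2=0, d=(M1−M0)/(6·1)=-26245/5718, b=Δ0−h0·(2M0+M1)/6=71989/5718
seg 1: a=5, c=M1/2=-26245/1906, d=(M2−M1)/(6·1)=45455/5718, b=Δ1−h1·(2M1+M2)/6=-3373/2859
seg 2: a=-2, c=M2/2=9605/953, d=(M3−M2)/(6·2)=-16849/5718, b=Δ2−h2·(2M2+M3)/6=-27851/5718
seg 3: a=5, c=M3/2=-7244/953, d=(M4−M3)/(6·1)=20111/5718, b=Δ3−h3·(2M3+M4)/6=481/5718
seg 4: a=1, c=M4/2=5623/1906, d=(M5−M4)/(6·3)=-5623/17154, b=Δ4−h4·(2M4+M5)/6=-13057/2859
t_q=3 → seg 2, τ=1; S=-2+-27851/5718·τ+9605/953·τ²+-16849/5718·τ³=249/953

  seg 0: a=-3 b=71989/5718 c=0 d=-26245/5718
  seg 1: a=5 b=-3373/2859 c=-26245/1906 d=45455/5718
  seg 2: a=-2 b=-27851/5718 c=9605/953 d=-16849/5718
  seg 3: a=5 b=481/5718 c=-7244/953 d=20111/5718
  seg 4: a=1 b=-13057/2859 c=5623/1906 d=-5623/17154
S(3) = 249/953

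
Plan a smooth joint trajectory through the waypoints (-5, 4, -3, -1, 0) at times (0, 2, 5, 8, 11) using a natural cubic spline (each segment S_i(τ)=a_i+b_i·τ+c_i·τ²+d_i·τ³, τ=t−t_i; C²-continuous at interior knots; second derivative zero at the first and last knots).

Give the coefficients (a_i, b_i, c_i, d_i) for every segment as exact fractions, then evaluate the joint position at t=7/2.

  seg 0: a=-5 b=1276/207 c=0 d=-689/1656
  seg 1: a=4 b=485/414 c=-689/276 d=3299/7452
  seg 2: a=-3 b=-1535/828 c=308/207 d=-1609/7452
  seg 3: a=-1 b=515/414 c=-377/828 d=377/7452
S(7/2) = 1203/736

Δ: Δ0=9/2, Δ1=-7/3, Δ2=2/3, Δ3=1/3
row 1: diag=10, rhs=-41; c'=3/10, d'=-41/10
row 2: denom=12−3·3/10=111/10; d'=(18−3·-41/10)/(111/10)=101/37
row 3: denom=12−3·10/37=414/37; d'=(-2−3·101/37)/(414/37)=-377/414
back: M3=-377/414
back: M2=101/37−10/37·-377/414=616/207
back: M1=-41/10−3/10·616/207=-689/138
M: M0=0, M1=-689/138, M2=616/207, M3=-377/414, M4=0
seg 0: a=-5, c=M0/2=0, d=(M1−M0)/(6·2)=-689/1656, b=Δ0−h0·(2M0+M1)/6=1276/207
seg 1: a=4, c=M1/2=-689/276, d=(M2−M1)/(6·3)=3299/7452, b=Δ1−h1·(2M1+M2)/6=485/414
seg 2: a=-3, c=M2/2=308/207, d=(M3−M2)/(6·3)=-1609/7452, b=Δ2−h2·(2M2+M3)/6=-1535/828
seg 3: a=-1, c=M3/2=-377/828, d=(M4−M3)/(6·3)=377/7452, b=Δ3−h3·(2M3+M4)/6=515/414
t_q=7/2 → seg 1, τ=3/2; S=4+485/414·τ+-689/276·τ²+3299/7452·τ³=1203/736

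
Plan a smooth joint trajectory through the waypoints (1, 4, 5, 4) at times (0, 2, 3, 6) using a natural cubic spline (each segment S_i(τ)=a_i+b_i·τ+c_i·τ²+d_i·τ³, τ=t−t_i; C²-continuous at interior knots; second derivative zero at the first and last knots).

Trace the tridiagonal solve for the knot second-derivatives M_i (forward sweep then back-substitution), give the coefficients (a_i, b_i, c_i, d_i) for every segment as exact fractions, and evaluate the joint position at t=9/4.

  seg 0: a=1 b=455/282 c=0 d=-4/141
  seg 1: a=4 b=359/282 c=-8/47 d=-29/282
  seg 2: a=5 b=88/141 c=-45/94 d=5/94
S(9/4) = 25905/6016

Δ: Δ0=3/2, Δ1=1, Δ2=-1/3
row 1: diag=6, rhs=-3; c'=1/6, d'=-1/2
row 2: denom=8−1·1/6=47/6; d'=(-8−1·-1/2)/(47/6)=-45/47
back: M2=-45/47
back: M1=-1/2−1/6·-45/47=-16/47
M: M0=0, M1=-16/47, M2=-45/47, M3=0
seg 0: a=1, c=M0/2=0, d=(M1−M0)/(6·2)=-4/141, b=Δ0−h0·(2M0+M1)/6=455/282
seg 1: a=4, c=M1/2=-8/47, d=(M2−M1)/(6·1)=-29/282, b=Δ1−h1·(2M1+M2)/6=359/282
seg 2: a=5, c=M2/2=-45/94, d=(M3−M2)/(6·3)=5/94, b=Δ2−h2·(2M2+M3)/6=88/141
t_q=9/4 → seg 1, τ=1/4; S=4+359/282·τ+-8/47·τ²+-29/282·τ³=25905/6016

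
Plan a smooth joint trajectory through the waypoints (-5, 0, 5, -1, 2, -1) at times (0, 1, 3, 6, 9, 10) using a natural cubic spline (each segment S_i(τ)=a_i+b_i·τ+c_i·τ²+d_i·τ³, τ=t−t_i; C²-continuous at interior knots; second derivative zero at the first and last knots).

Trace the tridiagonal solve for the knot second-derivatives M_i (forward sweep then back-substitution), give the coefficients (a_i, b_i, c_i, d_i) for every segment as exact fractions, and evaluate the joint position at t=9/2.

  seg 0: a=-5 b=1933/370 c=0 d=-83/370
  seg 1: a=0 b=842/185 c=-249/370 d=-261/1480
  seg 2: a=5 b=-19/74 c=-1281/740 d=23/60
  seg 3: a=-1 b=-217/740 c=318/185 d=-953/2220
  seg 4: a=2 b=-581/370 c=-1587/740 d=529/740
S(9/2) = 11921/5920

Δ: Δ0=5, Δ1=5/2, Δ2=-2, Δ3=1, Δ4=-3
row 1: diag=6, rhs=-15; c'=1/3, d'=-5/2
row 2: denom=10−2·1/3=28/3; d'=(-27−2·-5/2)/(28/3)=-33/14
row 3: denom=12−3·9/28=309/28; d'=(18−3·-33/14)/(309/28)=234/103
row 4: denom=8−3·28/103=740/103; d'=(-24−3·234/103)/(740/103)=-1587/370
back: M4=-1587/370
back: M3=234/103−28/103·-1587/370=636/185
back: M2=-33/14−9/28·636/185=-1281/370
back: M1=-5/2−1/3·-1281/370=-249/185
M: M0=0, M1=-249/185, M2=-1281/370, M3=636/185, M4=-1587/370, M5=0
seg 0: a=-5, c=M0/2=0, d=(M1−M0)/(6·1)=-83/370, b=Δ0−h0·(2M0+M1)/6=1933/370
seg 1: a=0, c=M1/2=-249/370, d=(M2−M1)/(6·2)=-261/1480, b=Δ1−h1·(2M1+M2)/6=842/185
seg 2: a=5, c=M2/2=-1281/740, d=(M3−M2)/(6·3)=23/60, b=Δ2−h2·(2M2+M3)/6=-19/74
seg 3: a=-1, c=M3/2=318/185, d=(M4−M3)/(6·3)=-953/2220, b=Δ3−h3·(2M3+M4)/6=-217/740
seg 4: a=2, c=M4/2=-1587/740, d=(M5−M4)/(6·1)=529/740, b=Δ4−h4·(2M4+M5)/6=-581/370
t_q=9/2 → seg 2, τ=3/2; S=5+-19/74·τ+-1281/740·τ²+23/60·τ³=11921/5920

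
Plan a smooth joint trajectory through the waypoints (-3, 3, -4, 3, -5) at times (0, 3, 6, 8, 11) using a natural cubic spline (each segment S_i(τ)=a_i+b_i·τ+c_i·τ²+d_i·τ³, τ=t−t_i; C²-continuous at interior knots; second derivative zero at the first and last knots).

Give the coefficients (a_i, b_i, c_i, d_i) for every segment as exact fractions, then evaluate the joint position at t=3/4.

Δ: Δ0=2, Δ1=-7/3, Δ2=7/2, Δ3=-8/3
row 1: diag=12, rhs=-26; c'=1/4, d'=-13/6
row 2: denom=10−3·1/4=37/4; d'=(35−3·-13/6)/(37/4)=166/37
row 3: denom=10−2·8/37=354/37; d'=(-37−2·166/37)/(354/37)=-567/118
back: M3=-567/118
back: M2=166/37−8/37·-567/118=326/59
back: M1=-13/6−1/4·326/59=-628/177
M: M0=0, M1=-628/177, M2=326/59, M3=-567/118, M4=0
seg 0: a=-3, c=M0/2=0, d=(M1−M0)/(6·3)=-314/1593, b=Δ0−h0·(2M0+M1)/6=668/177
seg 1: a=3, c=M1/2=-314/177, d=(M2−M1)/(6·3)=803/1593, b=Δ1−h1·(2M1+M2)/6=-274/177
seg 2: a=-4, c=M2/2=163/59, d=(M3−M2)/(6·2)=-1219/1416, b=Δ2−h2·(2M2+M3)/6=251/177
seg 3: a=3, c=M3/2=-567/236, d=(M4−M3)/(6·3)=63/236, b=Δ3−h3·(2M3+M4)/6=757/354
t_q=3/4 → seg 0, τ=3/4; S=-3+668/177·τ+0·τ²+-314/1593·τ³=-477/1888

  seg 0: a=-3 b=668/177 c=0 d=-314/1593
  seg 1: a=3 b=-274/177 c=-314/177 d=803/1593
  seg 2: a=-4 b=251/177 c=163/59 d=-1219/1416
  seg 3: a=3 b=757/354 c=-567/236 d=63/236
S(3/4) = -477/1888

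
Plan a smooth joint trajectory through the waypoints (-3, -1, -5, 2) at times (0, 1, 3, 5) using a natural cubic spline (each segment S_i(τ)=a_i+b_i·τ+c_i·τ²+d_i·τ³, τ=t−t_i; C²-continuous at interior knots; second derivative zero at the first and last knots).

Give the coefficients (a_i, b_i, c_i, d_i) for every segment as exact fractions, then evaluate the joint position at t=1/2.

  seg 0: a=-3 b=131/44 c=0 d=-43/44
  seg 1: a=-1 b=1/22 c=-129/44 d=21/22
  seg 2: a=-5 b=-5/22 c=123/44 d=-41/88
S(1/2) = -575/352

Δ: Δ0=2, Δ1=-2, Δ2=7/2
row 1: diag=6, rhs=-24; c'=1/3, d'=-4
row 2: denom=8−2·1/3=22/3; d'=(33−2·-4)/(22/3)=123/22
back: M2=123/22
back: M1=-4−1/3·123/22=-129/22
M: M0=0, M1=-129/22, M2=123/22, M3=0
seg 0: a=-3, c=M0/2=0, d=(M1−M0)/(6·1)=-43/44, b=Δ0−h0·(2M0+M1)/6=131/44
seg 1: a=-1, c=M1/2=-129/44, d=(M2−M1)/(6·2)=21/22, b=Δ1−h1·(2M1+M2)/6=1/22
seg 2: a=-5, c=M2/2=123/44, d=(M3−M2)/(6·2)=-41/88, b=Δ2−h2·(2M2+M3)/6=-5/22
t_q=1/2 → seg 0, τ=1/2; S=-3+131/44·τ+0·τ²+-43/44·τ³=-575/352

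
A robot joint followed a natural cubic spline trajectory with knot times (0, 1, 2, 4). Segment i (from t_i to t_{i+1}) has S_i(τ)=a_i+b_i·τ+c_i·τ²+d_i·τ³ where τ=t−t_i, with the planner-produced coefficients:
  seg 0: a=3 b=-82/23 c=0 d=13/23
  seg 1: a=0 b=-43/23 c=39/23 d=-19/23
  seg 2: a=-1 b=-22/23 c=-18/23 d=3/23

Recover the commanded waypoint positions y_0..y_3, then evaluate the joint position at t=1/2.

y_0 = S_0(0) = a_0 = 3
y_1 = S_1(0) = a_1 = 0
y_2 = S_2(0) = a_2 = -1
y_3 = S_2(2) = -5
t_q=1/2 is in segment 0 (τ=1/2); S_0(τ)=237/184

y_0=3 y_1=0 y_2=-1 y_3=-5
S(1/2) = 237/184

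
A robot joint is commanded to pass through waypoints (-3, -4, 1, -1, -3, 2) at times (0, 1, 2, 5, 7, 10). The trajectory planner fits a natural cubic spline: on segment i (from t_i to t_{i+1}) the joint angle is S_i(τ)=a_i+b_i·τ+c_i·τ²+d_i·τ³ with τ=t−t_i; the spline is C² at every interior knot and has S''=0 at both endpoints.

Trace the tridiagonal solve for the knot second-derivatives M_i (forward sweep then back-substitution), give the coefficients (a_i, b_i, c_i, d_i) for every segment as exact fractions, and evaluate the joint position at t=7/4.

  seg 0: a=-3 b=-3601/1308 c=0 d=2293/1308
  seg 1: a=-4 b=1639/654 c=2293/436 d=-3617/1308
  seg 2: a=1 b=6185/1308 c=-331/109 d=4859/11772
  seg 3: a=-1 b=-1535/654 c=887/1308 d=-1/436
  seg 4: a=-3 b=221/654 c=869/1308 d=-869/11772
S(7/4) = -9173/27904

Δ: Δ0=-1, Δ1=5, Δ2=-2/3, Δ3=-1, Δ4=5/3
row 1: diag=4, rhs=36; c'=1/4, d'=9
row 2: denom=8−1·1/4=31/4; d'=(-34−1·9)/(31/4)=-172/31
row 3: denom=10−3·12/31=274/31; d'=(-2−3·-172/31)/(274/31)=227/137
row 4: denom=10−2·31/137=1308/137; d'=(16−2·227/137)/(1308/137)=869/654
back: M4=869/654
back: M3=227/137−31/137·869/654=887/654
back: M2=-172/31−12/31·887/654=-662/109
back: M1=9−1/4·-662/109=2293/218
M: M0=0, M1=2293/218, M2=-662/109, M3=887/654, M4=869/654, M5=0
seg 0: a=-3, c=M0/2=0, d=(M1−M0)/(6·1)=2293/1308, b=Δ0−h0·(2M0+M1)/6=-3601/1308
seg 1: a=-4, c=M1/2=2293/436, d=(M2−M1)/(6·1)=-3617/1308, b=Δ1−h1·(2M1+M2)/6=1639/654
seg 2: a=1, c=M2/2=-331/109, d=(M3−M2)/(6·3)=4859/11772, b=Δ2−h2·(2M2+M3)/6=6185/1308
seg 3: a=-1, c=M3/2=887/1308, d=(M4−M3)/(6·2)=-1/436, b=Δ3−h3·(2M3+M4)/6=-1535/654
seg 4: a=-3, c=M4/2=869/1308, d=(M5−M4)/(6·3)=-869/11772, b=Δ4−h4·(2M4+M5)/6=221/654
t_q=7/4 → seg 1, τ=3/4; S=-4+1639/654·τ+2293/436·τ²+-3617/1308·τ³=-9173/27904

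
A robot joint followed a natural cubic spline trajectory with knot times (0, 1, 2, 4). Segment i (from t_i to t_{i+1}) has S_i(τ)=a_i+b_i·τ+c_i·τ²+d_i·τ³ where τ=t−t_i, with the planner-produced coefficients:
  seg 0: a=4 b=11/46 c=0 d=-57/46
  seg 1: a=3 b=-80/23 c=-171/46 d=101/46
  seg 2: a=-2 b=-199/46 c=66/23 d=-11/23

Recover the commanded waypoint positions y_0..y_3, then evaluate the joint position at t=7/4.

y_0 = S_0(0) = a_0 = 4
y_1 = S_1(0) = a_1 = 3
y_2 = S_2(0) = a_2 = -2
y_3 = S_2(2) = -3
t_q=7/4 is in segment 1 (τ=3/4); S_1(τ)=-99/128

y_0=4 y_1=3 y_2=-2 y_3=-3
S(7/4) = -99/128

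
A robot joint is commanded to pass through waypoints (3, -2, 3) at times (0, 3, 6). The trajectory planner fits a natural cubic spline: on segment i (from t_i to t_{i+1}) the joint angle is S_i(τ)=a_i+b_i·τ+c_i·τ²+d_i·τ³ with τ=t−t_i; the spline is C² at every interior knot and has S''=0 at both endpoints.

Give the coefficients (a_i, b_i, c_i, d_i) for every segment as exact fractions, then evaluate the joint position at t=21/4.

Δ: Δ0=-5/3, Δ1=5/3
row 1: diag=12, rhs=20; c'=1/4, d'=5/3
back: M1=5/3
M: M0=0, M1=5/3, M2=0
seg 0: a=3, c=M0/2=0, d=(M1−M0)/(6·3)=5/54, b=Δ0−h0·(2M0+M1)/6=-5/2
seg 1: a=-2, c=M1/2=5/6, d=(M2−M1)/(6·3)=-5/54, b=Δ1−h1·(2M1+M2)/6=0
t_q=21/4 → seg 1, τ=9/4; S=-2+0·τ+5/6·τ²+-5/54·τ³=149/128

  seg 0: a=3 b=-5/2 c=0 d=5/54
  seg 1: a=-2 b=0 c=5/6 d=-5/54
S(21/4) = 149/128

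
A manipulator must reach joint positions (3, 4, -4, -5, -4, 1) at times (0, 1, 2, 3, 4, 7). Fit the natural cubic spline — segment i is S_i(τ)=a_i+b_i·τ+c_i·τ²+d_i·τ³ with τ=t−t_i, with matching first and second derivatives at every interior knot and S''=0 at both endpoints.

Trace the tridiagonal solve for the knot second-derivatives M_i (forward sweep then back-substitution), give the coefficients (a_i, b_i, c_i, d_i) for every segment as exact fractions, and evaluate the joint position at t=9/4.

Δ: Δ0=1, Δ1=-8, Δ2=-1, Δ3=1, Δ4=5/3
row 1: diag=4, rhs=-54; c'=1/4, d'=-27/2
row 2: denom=4−1·1/4=15/4; d'=(42−1·-27/2)/(15/4)=74/5
row 3: denom=4−1·4/15=56/15; d'=(12−1·74/5)/(56/15)=-3/4
row 4: denom=8−1·15/56=433/56; d'=(4−1·-3/4)/(433/56)=266/433
back: M4=266/433
back: M3=-3/4−15/56·266/433=-396/433
back: M2=74/5−4/15·-396/433=6514/433
back: M1=-27/2−1/4·6514/433=-7474/433
M: M0=0, M1=-7474/433, M2=6514/433, M3=-396/433, M4=266/433, M5=0
seg 0: a=3, c=M0/2=0, d=(M1−M0)/(6·1)=-3737/1299, b=Δ0−h0·(2M0+M1)/6=5036/1299
seg 1: a=4, c=M1/2=-3737/433, d=(M2−M1)/(6·1)=6994/1299, b=Δ1−h1·(2M1+M2)/6=-6175/1299
seg 2: a=-4, c=M2/2=3257/433, d=(M3−M2)/(6·1)=-3455/1299, b=Δ2−h2·(2M2+M3)/6=-7615/1299
seg 3: a=-5, c=M3/2=-198/433, d=(M4−M3)/(6·1)=331/1299, b=Δ3−h3·(2M3+M4)/6=1562/1299
seg 4: a=-4, c=M4/2=133/433, d=(M5−M4)/(6·3)=-133/3897, b=Δ4−h4·(2M4+M5)/6=1367/1299
t_q=9/4 → seg 2, τ=1/4; S=-4+-7615/1299·τ+3257/433·τ²+-3455/1299·τ³=-139585/27712

  seg 0: a=3 b=5036/1299 c=0 d=-3737/1299
  seg 1: a=4 b=-6175/1299 c=-3737/433 d=6994/1299
  seg 2: a=-4 b=-7615/1299 c=3257/433 d=-3455/1299
  seg 3: a=-5 b=1562/1299 c=-198/433 d=331/1299
  seg 4: a=-4 b=1367/1299 c=133/433 d=-133/3897
S(9/4) = -139585/27712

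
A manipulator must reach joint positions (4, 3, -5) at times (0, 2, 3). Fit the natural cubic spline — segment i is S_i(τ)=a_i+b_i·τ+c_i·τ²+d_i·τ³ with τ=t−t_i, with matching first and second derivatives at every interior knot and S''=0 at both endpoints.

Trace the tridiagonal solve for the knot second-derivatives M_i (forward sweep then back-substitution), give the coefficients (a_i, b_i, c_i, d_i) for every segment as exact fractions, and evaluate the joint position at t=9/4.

Δ: Δ0=-1/2, Δ1=-8
row 1: diag=6, rhs=-45; c'=1/6, d'=-15/2
back: M1=-15/2
M: M0=0, M1=-15/2, M2=0
seg 0: a=4, c=M0/2=0, d=(M1−M0)/(6·2)=-5/8, b=Δ0−h0·(2M0+M1)/6=2
seg 1: a=3, c=M1/2=-15/4, d=(M2−M1)/(6·1)=5/4, b=Δ1−h1·(2M1+M2)/6=-11/2
t_q=9/4 → seg 1, τ=1/4; S=3+-11/2·τ+-15/4·τ²+5/4·τ³=361/256

  seg 0: a=4 b=2 c=0 d=-5/8
  seg 1: a=3 b=-11/2 c=-15/4 d=5/4
S(9/4) = 361/256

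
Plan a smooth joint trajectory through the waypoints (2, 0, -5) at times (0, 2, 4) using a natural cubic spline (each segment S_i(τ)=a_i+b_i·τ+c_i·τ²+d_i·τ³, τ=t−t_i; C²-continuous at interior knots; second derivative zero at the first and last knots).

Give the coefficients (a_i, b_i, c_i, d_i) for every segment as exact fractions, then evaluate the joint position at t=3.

Δ: Δ0=-1, Δ1=-5/2
row 1: diag=8, rhs=-9; c'=1/4, d'=-9/8
back: M1=-9/8
M: M0=0, M1=-9/8, M2=0
seg 0: a=2, c=M0/2=0, d=(M1−M0)/(6·2)=-3/32, b=Δ0−h0·(2M0+M1)/6=-5/8
seg 1: a=0, c=M1/2=-9/16, d=(M2−M1)/(6·2)=3/32, b=Δ1−h1·(2M1+M2)/6=-7/4
t_q=3 → seg 1, τ=1; S=0+-7/4·τ+-9/16·τ²+3/32·τ³=-71/32

  seg 0: a=2 b=-5/8 c=0 d=-3/32
  seg 1: a=0 b=-7/4 c=-9/16 d=3/32
S(3) = -71/32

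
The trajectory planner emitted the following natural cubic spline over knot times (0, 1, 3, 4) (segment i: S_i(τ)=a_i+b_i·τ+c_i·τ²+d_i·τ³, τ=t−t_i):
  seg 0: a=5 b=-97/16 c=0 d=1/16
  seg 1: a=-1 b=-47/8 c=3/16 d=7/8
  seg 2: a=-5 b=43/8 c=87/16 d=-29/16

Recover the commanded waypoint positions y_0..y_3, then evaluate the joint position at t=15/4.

y_0 = S_0(0) = a_0 = 5
y_1 = S_1(0) = a_1 = -1
y_2 = S_2(0) = a_2 = -5
y_3 = S_2(1) = 4
t_q=15/4 is in segment 2 (τ=3/4); S_2(τ)=1357/1024

y_0=5 y_1=-1 y_2=-5 y_3=4
S(15/4) = 1357/1024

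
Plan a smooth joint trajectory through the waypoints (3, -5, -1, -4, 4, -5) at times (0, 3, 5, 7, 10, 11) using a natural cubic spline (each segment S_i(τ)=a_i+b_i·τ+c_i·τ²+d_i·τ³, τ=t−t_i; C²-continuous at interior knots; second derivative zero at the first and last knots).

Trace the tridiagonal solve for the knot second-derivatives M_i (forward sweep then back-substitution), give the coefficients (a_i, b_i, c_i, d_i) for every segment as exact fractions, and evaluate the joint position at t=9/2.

  seg 0: a=3 b=-23351/5076 c=0 d=9815/45684
  seg 1: a=-5 b=3047/2538 c=9815/5076 d=-3893/5076
  seg 2: a=-1 b=-227/846 c=-13543/5076 d=10417/10152
  seg 3: a=-4 b=1742/1269 c=4427/1269 d=-11639/11421
  seg 4: a=4 b=-6613/1269 c=-2404/423 d=2404/1269
S(9/2) = -19451/13536

Δ: Δ0=-8/3, Δ1=2, Δ2=-3/2, Δ3=8/3, Δ4=-9
row 1: diag=10, rhs=28; c'=1/5, d'=14/5
row 2: denom=8−2·1/5=38/5; d'=(-21−2·14/5)/(38/5)=-7/2
row 3: denom=10−2·5/19=180/19; d'=(25−2·-7/2)/(180/19)=152/45
row 4: denom=8−3·19/60=141/20; d'=(-70−3·152/45)/(141/20)=-4808/423
back: M4=-4808/423
back: M3=152/45−19/60·-4808/423=8854/1269
back: M2=-7/2−5/19·8854/1269=-13543/2538
back: M1=14/5−1/5·-13543/2538=9815/2538
M: M0=0, M1=9815/2538, M2=-13543/2538, M3=8854/1269, M4=-4808/423, M5=0
seg 0: a=3, c=M0/2=0, d=(M1−M0)/(6·3)=9815/45684, b=Δ0−h0·(2M0+M1)/6=-23351/5076
seg 1: a=-5, c=M1/2=9815/5076, d=(M2−M1)/(6·2)=-3893/5076, b=Δ1−h1·(2M1+M2)/6=3047/2538
seg 2: a=-1, c=M2/2=-13543/5076, d=(M3−M2)/(6·2)=10417/10152, b=Δ2−h2·(2M2+M3)/6=-227/846
seg 3: a=-4, c=M3/2=4427/1269, d=(M4−M3)/(6·3)=-11639/11421, b=Δ3−h3·(2M3+M4)/6=1742/1269
seg 4: a=4, c=M4/2=-2404/423, d=(M5−M4)/(6·1)=2404/1269, b=Δ4−h4·(2M4+M5)/6=-6613/1269
t_q=9/2 → seg 1, τ=3/2; S=-5+3047/2538·τ+9815/5076·τ²+-3893/5076·τ³=-19451/13536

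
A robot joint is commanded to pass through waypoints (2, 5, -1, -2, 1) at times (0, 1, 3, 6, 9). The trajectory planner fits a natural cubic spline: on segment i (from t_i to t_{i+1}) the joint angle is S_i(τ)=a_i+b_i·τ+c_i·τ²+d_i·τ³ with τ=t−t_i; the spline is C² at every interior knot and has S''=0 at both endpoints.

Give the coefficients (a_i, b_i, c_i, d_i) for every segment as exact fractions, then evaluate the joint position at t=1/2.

Δ: Δ0=3, Δ1=-3, Δ2=-1/3, Δ3=1
row 1: diag=6, rhs=-36; c'=1/3, d'=-6
row 2: denom=10−2·1/3=28/3; d'=(16−2·-6)/(28/3)=3
row 3: denom=12−3·9/28=309/28; d'=(8−3·3)/(309/28)=-28/309
back: M3=-28/309
back: M2=3−9/28·-28/309=312/103
back: M1=-6−1/3·312/103=-722/103
M: M0=0, M1=-722/103, M2=312/103, M3=-28/309, M4=0
seg 0: a=2, c=M0/2=0, d=(M1−M0)/(6·1)=-361/309, b=Δ0−h0·(2M0+M1)/6=1288/309
seg 1: a=5, c=M1/2=-361/103, d=(M2−M1)/(6·2)=517/618, b=Δ1−h1·(2M1+M2)/6=205/309
seg 2: a=-1, c=M2/2=156/103, d=(M3−M2)/(6·3)=-482/2781, b=Δ2−h2·(2M2+M3)/6=-1025/309
seg 3: a=-2, c=M3/2=-14/309, d=(M4−M3)/(6·3)=14/2781, b=Δ3−h3·(2M3+M4)/6=337/309
t_q=1/2 → seg 0, τ=1/2; S=2+1288/309·τ+0·τ²+-361/309·τ³=3245/824

  seg 0: a=2 b=1288/309 c=0 d=-361/309
  seg 1: a=5 b=205/309 c=-361/103 d=517/618
  seg 2: a=-1 b=-1025/309 c=156/103 d=-482/2781
  seg 3: a=-2 b=337/309 c=-14/309 d=14/2781
S(1/2) = 3245/824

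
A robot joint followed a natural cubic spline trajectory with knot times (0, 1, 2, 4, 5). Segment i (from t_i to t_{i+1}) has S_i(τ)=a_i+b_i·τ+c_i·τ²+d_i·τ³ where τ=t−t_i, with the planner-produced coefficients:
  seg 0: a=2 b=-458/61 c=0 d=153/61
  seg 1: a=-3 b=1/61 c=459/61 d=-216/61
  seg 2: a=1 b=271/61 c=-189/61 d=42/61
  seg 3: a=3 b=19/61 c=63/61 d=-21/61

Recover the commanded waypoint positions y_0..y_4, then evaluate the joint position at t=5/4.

y_0=2 y_1=-3 y_2=1 y_3=3 y_4=4
S(5/4) = -2519/976

y_0 = S_0(0) = a_0 = 2
y_1 = S_1(0) = a_1 = -3
y_2 = S_2(0) = a_2 = 1
y_3 = S_3(0) = a_3 = 3
y_4 = S_3(1) = 4
t_q=5/4 is in segment 1 (τ=1/4); S_1(τ)=-2519/976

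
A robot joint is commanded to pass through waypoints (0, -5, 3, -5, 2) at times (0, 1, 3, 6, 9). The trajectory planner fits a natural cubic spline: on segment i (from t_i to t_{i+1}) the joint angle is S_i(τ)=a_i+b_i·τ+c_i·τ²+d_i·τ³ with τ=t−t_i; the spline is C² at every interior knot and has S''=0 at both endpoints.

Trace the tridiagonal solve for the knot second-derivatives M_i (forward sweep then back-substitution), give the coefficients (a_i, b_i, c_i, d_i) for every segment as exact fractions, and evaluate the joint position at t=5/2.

  seg 0: a=0 b=-4279/618 c=0 d=1189/618
  seg 1: a=-5 b=-356/309 c=1189/206 d=-1975/1236
  seg 2: a=3 b=853/309 c=-393/103 d=620/927
  seg 3: a=-5 b=-641/309 c=227/103 d=-227/927
S(5/2) = 2853/3296

Δ: Δ0=-5, Δ1=4, Δ2=-8/3, Δ3=7/3
row 1: diag=6, rhs=54; c'=1/3, d'=9
row 2: denom=10−2·1/3=28/3; d'=(-40−2·9)/(28/3)=-87/14
row 3: denom=12−3·9/28=309/28; d'=(30−3·-87/14)/(309/28)=454/103
back: M3=454/103
back: M2=-87/14−9/28·454/103=-786/103
back: M1=9−1/3·-786/103=1189/103
M: M0=0, M1=1189/103, M2=-786/103, M3=454/103, M4=0
seg 0: a=0, c=M0/2=0, d=(M1−M0)/(6·1)=1189/618, b=Δ0−h0·(2M0+M1)/6=-4279/618
seg 1: a=-5, c=M1/2=1189/206, d=(M2−M1)/(6·2)=-1975/1236, b=Δ1−h1·(2M1+M2)/6=-356/309
seg 2: a=3, c=M2/2=-393/103, d=(M3−M2)/(6·3)=620/927, b=Δ2−h2·(2M2+M3)/6=853/309
seg 3: a=-5, c=M3/2=227/103, d=(M4−M3)/(6·3)=-227/927, b=Δ3−h3·(2M3+M4)/6=-641/309
t_q=5/2 → seg 1, τ=3/2; S=-5+-356/309·τ+1189/206·τ²+-1975/1236·τ³=2853/3296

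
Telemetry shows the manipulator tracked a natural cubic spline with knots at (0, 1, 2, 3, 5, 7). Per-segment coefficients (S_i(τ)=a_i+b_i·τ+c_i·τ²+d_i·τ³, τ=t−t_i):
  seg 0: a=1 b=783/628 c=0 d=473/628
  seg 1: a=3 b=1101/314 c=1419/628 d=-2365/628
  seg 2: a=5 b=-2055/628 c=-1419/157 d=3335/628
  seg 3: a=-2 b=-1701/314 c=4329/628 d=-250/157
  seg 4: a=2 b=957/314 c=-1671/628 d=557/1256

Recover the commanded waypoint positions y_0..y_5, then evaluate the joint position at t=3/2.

y_0 = S_0(0) = a_0 = 1
y_1 = S_1(0) = a_1 = 3
y_2 = S_2(0) = a_2 = 5
y_3 = S_3(0) = a_3 = -2
y_4 = S_4(0) = a_4 = 2
y_5 = S_4(2) = 1
t_q=3/2 is in segment 1 (τ=1/2); S_1(τ)=24353/5024

y_0=1 y_1=3 y_2=5 y_3=-2 y_4=2 y_5=1
S(3/2) = 24353/5024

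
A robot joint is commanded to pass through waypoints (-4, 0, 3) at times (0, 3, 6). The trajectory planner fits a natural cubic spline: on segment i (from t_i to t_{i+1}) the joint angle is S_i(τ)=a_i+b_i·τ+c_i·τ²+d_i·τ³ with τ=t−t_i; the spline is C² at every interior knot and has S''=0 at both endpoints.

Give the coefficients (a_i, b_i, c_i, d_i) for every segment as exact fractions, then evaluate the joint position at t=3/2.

  seg 0: a=-4 b=17/12 c=0 d=-1/108
  seg 1: a=0 b=7/6 c=-1/12 d=1/108
S(3/2) = -61/32

Δ: Δ0=4/3, Δ1=1
row 1: diag=12, rhs=-2; c'=1/4, d'=-1/6
back: M1=-1/6
M: M0=0, M1=-1/6, M2=0
seg 0: a=-4, c=M0/2=0, d=(M1−M0)/(6·3)=-1/108, b=Δ0−h0·(2M0+M1)/6=17/12
seg 1: a=0, c=M1/2=-1/12, d=(M2−M1)/(6·3)=1/108, b=Δ1−h1·(2M1+M2)/6=7/6
t_q=3/2 → seg 0, τ=3/2; S=-4+17/12·τ+0·τ²+-1/108·τ³=-61/32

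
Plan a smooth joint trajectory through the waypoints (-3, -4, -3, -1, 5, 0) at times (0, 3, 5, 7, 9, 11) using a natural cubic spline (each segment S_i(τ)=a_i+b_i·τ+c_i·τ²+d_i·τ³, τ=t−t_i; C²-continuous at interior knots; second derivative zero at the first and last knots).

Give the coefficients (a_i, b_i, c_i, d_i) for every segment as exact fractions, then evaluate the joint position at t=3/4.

Δ: Δ0=-1/3, Δ1=1/2, Δ2=1, Δ3=3, Δ4=-5/2
row 1: diag=10, rhs=5; c'=1/5, d'=1/2
row 2: denom=8−2·1/5=38/5; d'=(3−2·1/2)/(38/5)=5/19
row 3: denom=8−2·5/19=142/19; d'=(12−2·5/19)/(142/19)=109/71
row 4: denom=8−2·19/71=530/71; d'=(-33−2·109/71)/(530/71)=-2561/530
back: M4=-2561/530
back: M3=109/71−19/71·-2561/530=1499/530
back: M2=5/19−5/19·1499/530=-51/106
back: M1=1/2−1/5·-51/106=158/265
M: M0=0, M1=158/265, M2=-51/106, M3=1499/530, M4=-2561/530, M5=0
seg 0: a=-3, c=M0/2=0, d=(M1−M0)/(6·3)=79/2385, b=Δ0−h0·(2M0+M1)/6=-502/795
seg 1: a=-4, c=M1/2=79/265, d=(M2−M1)/(6·2)=-571/6360, b=Δ1−h1·(2M1+M2)/6=209/795
seg 2: a=-3, c=M2/2=-51/212, d=(M3−M2)/(6·2)=877/3180, b=Δ2−h2·(2M2+M3)/6=601/1590
seg 3: a=-1, c=M3/2=1499/1060, d=(M4−M3)/(6·2)=-203/318, b=Δ3−h3·(2M3+M4)/6=4333/1590
seg 4: a=5, c=M4/2=-2561/1060, d=(M5−M4)/(6·2)=2561/6360, b=Δ4−h4·(2M4+M5)/6=1147/1590
t_q=3/4 → seg 0, τ=3/4; S=-3+-502/795·τ+0·τ²+79/2385·τ³=-11735/3392

  seg 0: a=-3 b=-502/795 c=0 d=79/2385
  seg 1: a=-4 b=209/795 c=79/265 d=-571/6360
  seg 2: a=-3 b=601/1590 c=-51/212 d=877/3180
  seg 3: a=-1 b=4333/1590 c=1499/1060 d=-203/318
  seg 4: a=5 b=1147/1590 c=-2561/1060 d=2561/6360
S(3/4) = -11735/3392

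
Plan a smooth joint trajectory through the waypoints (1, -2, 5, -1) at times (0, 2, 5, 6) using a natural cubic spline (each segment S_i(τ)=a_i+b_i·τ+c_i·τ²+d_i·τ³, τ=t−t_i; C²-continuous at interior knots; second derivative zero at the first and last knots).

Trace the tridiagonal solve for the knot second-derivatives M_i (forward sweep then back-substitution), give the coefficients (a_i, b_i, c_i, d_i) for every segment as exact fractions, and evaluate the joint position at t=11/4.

Δ: Δ0=-3/2, Δ1=7/3, Δ2=-6
row 1: diag=10, rhs=23; c'=3/10, d'=23/10
row 2: denom=8−3·3/10=71/10; d'=(-50−3·23/10)/(71/10)=-569/71
back: M2=-569/71
back: M1=23/10−3/10·-569/71=334/71
M: M0=0, M1=334/71, M2=-569/71, M3=0
seg 0: a=1, c=M0/2=0, d=(M1−M0)/(6·2)=167/426, b=Δ0−h0·(2M0+M1)/6=-1307/426
seg 1: a=-2, c=M1/2=167/71, d=(M2−M1)/(6·3)=-301/426, b=Δ1−h1·(2M1+M2)/6=697/426
seg 2: a=5, c=M2/2=-569/142, d=(M3−M2)/(6·1)=569/426, b=Δ2−h2·(2M2+M3)/6=-709/213
t_q=11/4 → seg 1, τ=3/4; S=-2+697/426·τ+167/71·τ²+-301/426·τ³=2291/9088

  seg 0: a=1 b=-1307/426 c=0 d=167/426
  seg 1: a=-2 b=697/426 c=167/71 d=-301/426
  seg 2: a=5 b=-709/213 c=-569/142 d=569/426
S(11/4) = 2291/9088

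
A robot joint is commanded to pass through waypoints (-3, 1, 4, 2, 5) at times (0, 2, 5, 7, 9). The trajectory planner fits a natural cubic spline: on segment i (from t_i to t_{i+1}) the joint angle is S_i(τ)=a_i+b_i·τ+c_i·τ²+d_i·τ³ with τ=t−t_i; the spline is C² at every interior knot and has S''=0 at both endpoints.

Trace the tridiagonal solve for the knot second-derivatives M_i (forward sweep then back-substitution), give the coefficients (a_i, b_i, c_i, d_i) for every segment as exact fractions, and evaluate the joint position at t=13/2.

  seg 0: a=-3 b=701/344 c=0 d=-13/1376
  seg 1: a=1 b=331/172 c=-39/688 d=-173/2064
  seg 2: a=4 b=-467/688 c=-279/344 d=895/2752
  seg 3: a=2 b=-7/344 c=1569/1376 d=-523/2752
S(13/2) = 49637/22016

Δ: Δ0=2, Δ1=1, Δ2=-1, Δ3=3/2
row 1: diag=10, rhs=-6; c'=3/10, d'=-3/5
row 2: denom=10−3·3/10=91/10; d'=(-12−3·-3/5)/(91/10)=-102/91
row 3: denom=8−2·20/91=688/91; d'=(15−2·-102/91)/(688/91)=1569/688
back: M3=1569/688
back: M2=-102/91−20/91·1569/688=-279/172
back: M1=-3/5−3/10·-279/172=-39/344
M: M0=0, M1=-39/344, M2=-279/172, M3=1569/688, M4=0
seg 0: a=-3, c=M0/2=0, d=(M1−M0)/(6·2)=-13/1376, b=Δ0−h0·(2M0+M1)/6=701/344
seg 1: a=1, c=M1/2=-39/688, d=(M2−M1)/(6·3)=-173/2064, b=Δ1−h1·(2M1+M2)/6=331/172
seg 2: a=4, c=M2/2=-279/344, d=(M3−M2)/(6·2)=895/2752, b=Δ2−h2·(2M2+M3)/6=-467/688
seg 3: a=2, c=M3/2=1569/1376, d=(M4−M3)/(6·2)=-523/2752, b=Δ3−h3·(2M3+M4)/6=-7/344
t_q=13/2 → seg 2, τ=3/2; S=4+-467/688·τ+-279/344·τ²+895/2752·τ³=49637/22016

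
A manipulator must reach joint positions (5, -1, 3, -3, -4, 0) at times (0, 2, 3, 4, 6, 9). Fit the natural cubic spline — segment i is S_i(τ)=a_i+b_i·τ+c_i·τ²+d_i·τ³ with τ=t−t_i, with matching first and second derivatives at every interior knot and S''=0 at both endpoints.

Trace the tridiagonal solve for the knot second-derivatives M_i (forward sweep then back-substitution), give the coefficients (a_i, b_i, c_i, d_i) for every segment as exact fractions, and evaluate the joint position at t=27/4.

  seg 0: a=5 b=-5927/921 c=0 d=791/921
  seg 1: a=-1 b=3565/921 c=1582/307 d=-4627/921
  seg 2: a=3 b=-824/921 c=-3045/307 d=4433/921
  seg 3: a=-3 b=-5795/921 c=1388/307 d=-5987/7368
  seg 4: a=-4 b=3761/1842 c=-435/1228 d=145/3684
S(27/4) = -208371/78592

Δ: Δ0=-3, Δ1=4, Δ2=-6, Δ3=-1/2, Δ4=4/3
row 1: diag=6, rhs=42; c'=1/6, d'=7
row 2: denom=4−1·1/6=23/6; d'=(-60−1·7)/(23/6)=-402/23
row 3: denom=6−1·6/23=132/23; d'=(33−1·-402/23)/(132/23)=387/44
row 4: denom=10−2·23/66=307/33; d'=(11−2·387/44)/(307/33)=-435/614
back: M4=-435/614
back: M3=387/44−23/66·-435/614=2776/307
back: M2=-402/23−6/23·2776/307=-6090/307
back: M1=7−1/6·-6090/307=3164/307
M: M0=0, M1=3164/307, M2=-6090/307, M3=2776/307, M4=-435/614, M5=0
seg 0: a=5, c=M0/2=0, d=(M1−M0)/(6·2)=791/921, b=Δ0−h0·(2M0+M1)/6=-5927/921
seg 1: a=-1, c=M1/2=1582/307, d=(M2−M1)/(6·1)=-4627/921, b=Δ1−h1·(2M1+M2)/6=3565/921
seg 2: a=3, c=M2/2=-3045/307, d=(M3−M2)/(6·1)=4433/921, b=Δ2−h2·(2M2+M3)/6=-824/921
seg 3: a=-3, c=M3/2=1388/307, d=(M4−M3)/(6·2)=-5987/7368, b=Δ3−h3·(2M3+M4)/6=-5795/921
seg 4: a=-4, c=M4/2=-435/1228, d=(M5−M4)/(6·3)=145/3684, b=Δ4−h4·(2M4+M5)/6=3761/1842
t_q=27/4 → seg 4, τ=3/4; S=-4+3761/1842·τ+-435/1228·τ²+145/3684·τ³=-208371/78592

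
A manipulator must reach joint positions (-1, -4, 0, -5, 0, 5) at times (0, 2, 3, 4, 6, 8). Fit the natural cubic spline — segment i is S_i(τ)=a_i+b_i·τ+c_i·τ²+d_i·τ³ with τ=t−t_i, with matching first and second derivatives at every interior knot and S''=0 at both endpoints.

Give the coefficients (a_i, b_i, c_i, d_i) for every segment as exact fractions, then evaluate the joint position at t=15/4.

Δ: Δ0=-3/2, Δ1=4, Δ2=-5, Δ3=5/2, Δ4=5/2
row 1: diag=6, rhs=33; c'=1/6, d'=11/2
row 2: denom=4−1·1/6=23/6; d'=(-54−1·11/2)/(23/6)=-357/23
row 3: denom=6−1·6/23=132/23; d'=(45−1·-357/23)/(132/23)=116/11
row 4: denom=8−2·23/66=241/33; d'=(0−2·116/11)/(241/33)=-696/241
back: M4=-696/241
back: M3=116/11−23/66·-696/241=2784/241
back: M2=-357/23−6/23·2784/241=-4467/241
back: M1=11/2−1/6·-4467/241=2070/241
M: M0=0, M1=2070/241, M2=-4467/241, M3=2784/241, M4=-696/241, M5=0
seg 0: a=-1, c=M0/2=0, d=(M1−M0)/(6·2)=345/482, b=Δ0−h0·(2M0+M1)/6=-2103/482
seg 1: a=-4, c=M1/2=1035/241, d=(M2−M1)/(6·1)=-2179/482, b=Δ1−h1·(2M1+M2)/6=2037/482
seg 2: a=0, c=M2/2=-4467/482, d=(M3−M2)/(6·1)=2417/482, b=Δ2−h2·(2M2+M3)/6=-180/241
seg 3: a=-5, c=M3/2=1392/241, d=(M4−M3)/(6·2)=-290/241, b=Δ3−h3·(2M3+M4)/6=-2043/482
seg 4: a=0, c=M4/2=-348/241, d=(M5−M4)/(6·2)=58/241, b=Δ4−h4·(2M4+M5)/6=2133/482
t_q=15/4 → seg 2, τ=3/4; S=0+-180/241·τ+-4467/482·τ²+2417/482·τ³=-112833/30848

  seg 0: a=-1 b=-2103/482 c=0 d=345/482
  seg 1: a=-4 b=2037/482 c=1035/241 d=-2179/482
  seg 2: a=0 b=-180/241 c=-4467/482 d=2417/482
  seg 3: a=-5 b=-2043/482 c=1392/241 d=-290/241
  seg 4: a=0 b=2133/482 c=-348/241 d=58/241
S(15/4) = -112833/30848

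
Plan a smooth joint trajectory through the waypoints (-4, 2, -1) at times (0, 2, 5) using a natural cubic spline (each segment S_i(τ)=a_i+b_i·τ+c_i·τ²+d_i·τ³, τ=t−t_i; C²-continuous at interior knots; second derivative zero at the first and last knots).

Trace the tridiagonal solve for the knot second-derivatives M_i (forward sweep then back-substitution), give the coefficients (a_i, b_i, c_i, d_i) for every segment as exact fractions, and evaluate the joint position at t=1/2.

Δ: Δ0=3, Δ1=-1
row 1: diag=10, rhs=-24; c'=3/10, d'=-12/5
back: M1=-12/5
M: M0=0, M1=-12/5, M2=0
seg 0: a=-4, c=M0/2=0, d=(M1−M0)/(6·2)=-1/5, b=Δ0−h0·(2M0+M1)/6=19/5
seg 1: a=2, c=M1/2=-6/5, d=(M2−M1)/(6·3)=2/15, b=Δ1−h1·(2M1+M2)/6=7/5
t_q=1/2 → seg 0, τ=1/2; S=-4+19/5·τ+0·τ²+-1/5·τ³=-17/8

  seg 0: a=-4 b=19/5 c=0 d=-1/5
  seg 1: a=2 b=7/5 c=-6/5 d=2/15
S(1/2) = -17/8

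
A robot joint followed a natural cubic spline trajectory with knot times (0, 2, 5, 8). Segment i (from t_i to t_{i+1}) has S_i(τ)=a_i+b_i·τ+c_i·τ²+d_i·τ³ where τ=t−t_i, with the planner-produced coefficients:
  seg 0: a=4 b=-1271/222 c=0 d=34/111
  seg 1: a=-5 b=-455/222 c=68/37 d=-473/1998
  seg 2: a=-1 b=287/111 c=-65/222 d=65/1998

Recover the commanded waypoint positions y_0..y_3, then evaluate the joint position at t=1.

y_0 = S_0(0) = a_0 = 4
y_1 = S_1(0) = a_1 = -5
y_2 = S_2(0) = a_2 = -1
y_3 = S_2(3) = 5
t_q=1 is in segment 0 (τ=1); S_0(τ)=-105/74

y_0=4 y_1=-5 y_2=-1 y_3=5
S(1) = -105/74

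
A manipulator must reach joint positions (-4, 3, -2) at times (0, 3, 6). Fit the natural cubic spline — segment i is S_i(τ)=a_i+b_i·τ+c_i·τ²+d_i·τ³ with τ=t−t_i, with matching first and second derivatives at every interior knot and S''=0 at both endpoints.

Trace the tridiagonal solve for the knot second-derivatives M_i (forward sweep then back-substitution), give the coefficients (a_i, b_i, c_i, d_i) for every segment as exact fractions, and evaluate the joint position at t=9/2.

  seg 0: a=-4 b=10/3 c=0 d=-1/9
  seg 1: a=3 b=1/3 c=-1 d=1/9
S(9/2) = 13/8

Δ: Δ0=7/3, Δ1=-5/3
row 1: diag=12, rhs=-24; c'=1/4, d'=-2
back: M1=-2
M: M0=0, M1=-2, M2=0
seg 0: a=-4, c=M0/2=0, d=(M1−M0)/(6·3)=-1/9, b=Δ0−h0·(2M0+M1)/6=10/3
seg 1: a=3, c=M1/2=-1, d=(M2−M1)/(6·3)=1/9, b=Δ1−h1·(2M1+M2)/6=1/3
t_q=9/2 → seg 1, τ=3/2; S=3+1/3·τ+-1·τ²+1/9·τ³=13/8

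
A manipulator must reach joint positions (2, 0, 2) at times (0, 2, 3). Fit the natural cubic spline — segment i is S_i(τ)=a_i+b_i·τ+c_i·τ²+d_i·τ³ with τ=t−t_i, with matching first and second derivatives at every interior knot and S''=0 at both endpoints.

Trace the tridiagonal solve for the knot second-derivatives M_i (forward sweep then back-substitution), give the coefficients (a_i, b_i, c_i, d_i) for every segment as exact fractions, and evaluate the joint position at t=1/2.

  seg 0: a=2 b=-2 c=0 d=1/4
  seg 1: a=0 b=1 c=3/2 d=-1/2
S(1/2) = 33/32

Δ: Δ0=-1, Δ1=2
row 1: diag=6, rhs=18; c'=1/6, d'=3
back: M1=3
M: M0=0, M1=3, M2=0
seg 0: a=2, c=M0/2=0, d=(M1−M0)/(6·2)=1/4, b=Δ0−h0·(2M0+M1)/6=-2
seg 1: a=0, c=M1/2=3/2, d=(M2−M1)/(6·1)=-1/2, b=Δ1−h1·(2M1+M2)/6=1
t_q=1/2 → seg 0, τ=1/2; S=2+-2·τ+0·τ²+1/4·τ³=33/32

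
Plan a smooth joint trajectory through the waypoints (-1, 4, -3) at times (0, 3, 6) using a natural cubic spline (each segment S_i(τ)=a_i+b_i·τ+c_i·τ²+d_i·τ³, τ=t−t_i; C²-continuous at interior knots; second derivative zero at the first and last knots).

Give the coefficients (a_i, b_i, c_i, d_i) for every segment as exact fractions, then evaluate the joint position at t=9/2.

Δ: Δ0=5/3, Δ1=-7/3
row 1: diag=12, rhs=-24; c'=1/4, d'=-2
back: M1=-2
M: M0=0, M1=-2, M2=0
seg 0: a=-1, c=M0/2=0, d=(M1−M0)/(6·3)=-1/9, b=Δ0−h0·(2M0+M1)/6=8/3
seg 1: a=4, c=M1/2=-1, d=(M2−M1)/(6·3)=1/9, b=Δ1−h1·(2M1+M2)/6=-1/3
t_q=9/2 → seg 1, τ=3/2; S=4+-1/3·τ+-1·τ²+1/9·τ³=13/8

  seg 0: a=-1 b=8/3 c=0 d=-1/9
  seg 1: a=4 b=-1/3 c=-1 d=1/9
S(9/2) = 13/8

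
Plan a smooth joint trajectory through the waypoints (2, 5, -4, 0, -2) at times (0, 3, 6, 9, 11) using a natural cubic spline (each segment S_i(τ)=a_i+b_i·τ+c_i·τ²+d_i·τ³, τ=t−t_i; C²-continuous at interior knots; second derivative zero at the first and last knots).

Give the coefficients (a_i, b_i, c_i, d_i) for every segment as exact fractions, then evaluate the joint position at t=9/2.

  seg 0: a=2 b=1009/414 c=0 d=-595/3726
  seg 1: a=5 b=-388/207 c=-595/414 d=1319/3726
  seg 2: a=-4 b=-389/414 c=362/207 d=-1231/3726
  seg 3: a=0 b=131/207 c=-169/138 d=169/828
S(9/2) = 55/368

Δ: Δ0=1, Δ1=-3, Δ2=4/3, Δ3=-1
row 1: diag=12, rhs=-24; c'=1/4, d'=-2
row 2: denom=12−3·1/4=45/4; d'=(26−3·-2)/(45/4)=128/45
row 3: denom=10−3·4/15=46/5; d'=(-14−3·128/45)/(46/5)=-169/69
back: M3=-169/69
back: M2=128/45−4/15·-169/69=724/207
back: M1=-2−1/4·724/207=-595/207
M: M0=0, M1=-595/207, M2=724/207, M3=-169/69, M4=0
seg 0: a=2, c=M0/2=0, d=(M1−M0)/(6·3)=-595/3726, b=Δ0−h0·(2M0+M1)/6=1009/414
seg 1: a=5, c=M1/2=-595/414, d=(M2−M1)/(6·3)=1319/3726, b=Δ1−h1·(2M1+M2)/6=-388/207
seg 2: a=-4, c=M2/2=362/207, d=(M3−M2)/(6·3)=-1231/3726, b=Δ2−h2·(2M2+M3)/6=-389/414
seg 3: a=0, c=M3/2=-169/138, d=(M4−M3)/(6·2)=169/828, b=Δ3−h3·(2M3+M4)/6=131/207
t_q=9/2 → seg 1, τ=3/2; S=5+-388/207·τ+-595/414·τ²+1319/3726·τ³=55/368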